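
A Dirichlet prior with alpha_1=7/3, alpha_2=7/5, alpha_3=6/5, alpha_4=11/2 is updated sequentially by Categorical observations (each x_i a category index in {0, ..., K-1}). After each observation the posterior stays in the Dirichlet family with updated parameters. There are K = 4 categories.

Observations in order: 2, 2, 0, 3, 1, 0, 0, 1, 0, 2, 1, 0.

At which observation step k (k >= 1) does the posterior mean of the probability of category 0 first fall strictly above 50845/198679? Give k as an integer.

obs 1: x=2 → posterior Dirichlet(7/3, 7/5, 11/5, 11/2)
obs 2: x=2 → posterior Dirichlet(7/3, 7/5, 16/5, 11/2)
obs 3: x=0 → posterior Dirichlet(10/3, 7/5, 16/5, 11/2)
obs 4: x=3 → posterior Dirichlet(10/3, 7/5, 16/5, 13/2)
obs 5: x=1 → posterior Dirichlet(10/3, 12/5, 16/5, 13/2)
obs 6: x=0 → posterior Dirichlet(13/3, 12/5, 16/5, 13/2)
obs 7: x=0 → posterior Dirichlet(16/3, 12/5, 16/5, 13/2)
obs 8: x=1 → posterior Dirichlet(16/3, 17/5, 16/5, 13/2)
obs 9: x=0 → posterior Dirichlet(19/3, 17/5, 16/5, 13/2)
obs 10: x=2 → posterior Dirichlet(19/3, 17/5, 21/5, 13/2)
obs 11: x=1 → posterior Dirichlet(19/3, 22/5, 21/5, 13/2)
obs 12: x=0 → posterior Dirichlet(22/3, 22/5, 21/5, 13/2)

k = 6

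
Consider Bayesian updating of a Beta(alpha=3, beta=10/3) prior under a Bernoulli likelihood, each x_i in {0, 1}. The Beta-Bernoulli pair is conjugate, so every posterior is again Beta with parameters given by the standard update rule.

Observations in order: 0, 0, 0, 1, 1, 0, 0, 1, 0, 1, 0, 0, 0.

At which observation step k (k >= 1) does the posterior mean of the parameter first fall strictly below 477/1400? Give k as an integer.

obs 1: x=0 → posterior Beta(3, 13/3)
obs 2: x=0 → posterior Beta(3, 16/3)
obs 3: x=0 → posterior Beta(3, 19/3)
obs 4: x=1 → posterior Beta(4, 19/3)
obs 5: x=1 → posterior Beta(5, 19/3)
obs 6: x=0 → posterior Beta(5, 22/3)
obs 7: x=0 → posterior Beta(5, 25/3)
obs 8: x=1 → posterior Beta(6, 25/3)
obs 9: x=0 → posterior Beta(6, 28/3)
obs 10: x=1 → posterior Beta(7, 28/3)
obs 11: x=0 → posterior Beta(7, 31/3)
obs 12: x=0 → posterior Beta(7, 34/3)
obs 13: x=0 → posterior Beta(7, 37/3)

k = 3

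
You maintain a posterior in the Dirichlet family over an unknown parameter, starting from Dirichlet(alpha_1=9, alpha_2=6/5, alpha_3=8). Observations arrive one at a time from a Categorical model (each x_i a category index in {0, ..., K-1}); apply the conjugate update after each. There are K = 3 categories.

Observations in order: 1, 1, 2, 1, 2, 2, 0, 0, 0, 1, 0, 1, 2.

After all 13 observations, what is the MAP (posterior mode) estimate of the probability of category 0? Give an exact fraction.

obs 1: x=1 → posterior Dirichlet(9, 11/5, 8)
obs 2: x=1 → posterior Dirichlet(9, 16/5, 8)
obs 3: x=2 → posterior Dirichlet(9, 16/5, 9)
obs 4: x=1 → posterior Dirichlet(9, 21/5, 9)
obs 5: x=2 → posterior Dirichlet(9, 21/5, 10)
obs 6: x=2 → posterior Dirichlet(9, 21/5, 11)
obs 7: x=0 → posterior Dirichlet(10, 21/5, 11)
obs 8: x=0 → posterior Dirichlet(11, 21/5, 11)
obs 9: x=0 → posterior Dirichlet(12, 21/5, 11)
obs 10: x=1 → posterior Dirichlet(12, 26/5, 11)
obs 11: x=0 → posterior Dirichlet(13, 26/5, 11)
obs 12: x=1 → posterior Dirichlet(13, 31/5, 11)
obs 13: x=2 → posterior Dirichlet(13, 31/5, 12)

20/47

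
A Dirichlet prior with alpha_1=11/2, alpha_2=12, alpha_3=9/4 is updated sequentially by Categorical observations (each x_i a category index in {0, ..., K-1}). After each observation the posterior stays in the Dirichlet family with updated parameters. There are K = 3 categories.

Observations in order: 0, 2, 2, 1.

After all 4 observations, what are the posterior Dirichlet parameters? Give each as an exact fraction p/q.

obs 1: x=0 → posterior Dirichlet(13/2, 12, 9/4)
obs 2: x=2 → posterior Dirichlet(13/2, 12, 13/4)
obs 3: x=2 → posterior Dirichlet(13/2, 12, 17/4)
obs 4: x=1 → posterior Dirichlet(13/2, 13, 17/4)

alpha_1=13/2, alpha_2=13, alpha_3=17/4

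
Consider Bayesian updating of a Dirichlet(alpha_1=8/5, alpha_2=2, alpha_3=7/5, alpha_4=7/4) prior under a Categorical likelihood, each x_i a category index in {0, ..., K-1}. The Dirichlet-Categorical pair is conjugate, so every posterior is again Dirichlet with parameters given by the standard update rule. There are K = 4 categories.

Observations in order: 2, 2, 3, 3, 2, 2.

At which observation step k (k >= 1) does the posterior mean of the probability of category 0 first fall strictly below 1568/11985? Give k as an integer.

obs 1: x=2 → posterior Dirichlet(8/5, 2, 12/5, 7/4)
obs 2: x=2 → posterior Dirichlet(8/5, 2, 17/5, 7/4)
obs 3: x=3 → posterior Dirichlet(8/5, 2, 17/5, 11/4)
obs 4: x=3 → posterior Dirichlet(8/5, 2, 17/5, 15/4)
obs 5: x=2 → posterior Dirichlet(8/5, 2, 22/5, 15/4)
obs 6: x=2 → posterior Dirichlet(8/5, 2, 27/5, 15/4)

k = 6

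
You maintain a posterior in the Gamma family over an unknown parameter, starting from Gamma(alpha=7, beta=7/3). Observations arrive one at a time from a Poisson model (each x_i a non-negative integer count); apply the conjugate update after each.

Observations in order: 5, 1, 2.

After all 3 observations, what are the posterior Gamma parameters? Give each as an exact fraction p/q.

obs 1: x=5 → posterior Gamma(12, 10/3)
obs 2: x=1 → posterior Gamma(13, 13/3)
obs 3: x=2 → posterior Gamma(15, 16/3)

alpha=15, beta=16/3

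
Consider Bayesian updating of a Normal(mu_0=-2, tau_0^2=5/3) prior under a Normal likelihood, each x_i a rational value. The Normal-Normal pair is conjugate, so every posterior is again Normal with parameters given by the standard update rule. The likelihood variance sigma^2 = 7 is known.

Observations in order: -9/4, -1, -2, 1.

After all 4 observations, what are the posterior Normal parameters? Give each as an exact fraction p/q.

obs 1: x=-9/4 → posterior Normal(-213/104, 35/26)
obs 2: x=-1 → posterior Normal(-233/124, 35/31)
obs 3: x=-2 → posterior Normal(-91/48, 35/36)
obs 4: x=1 → posterior Normal(-253/164, 35/41)

mu_0=-253/164, tau_0^2=35/41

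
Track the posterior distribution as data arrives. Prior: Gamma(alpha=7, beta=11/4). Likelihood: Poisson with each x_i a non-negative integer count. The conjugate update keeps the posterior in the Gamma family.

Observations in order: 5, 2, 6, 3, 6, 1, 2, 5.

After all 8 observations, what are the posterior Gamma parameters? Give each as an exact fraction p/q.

alpha=37, beta=43/4

obs 1: x=5 → posterior Gamma(12, 15/4)
obs 2: x=2 → posterior Gamma(14, 19/4)
obs 3: x=6 → posterior Gamma(20, 23/4)
obs 4: x=3 → posterior Gamma(23, 27/4)
obs 5: x=6 → posterior Gamma(29, 31/4)
obs 6: x=1 → posterior Gamma(30, 35/4)
obs 7: x=2 → posterior Gamma(32, 39/4)
obs 8: x=5 → posterior Gamma(37, 43/4)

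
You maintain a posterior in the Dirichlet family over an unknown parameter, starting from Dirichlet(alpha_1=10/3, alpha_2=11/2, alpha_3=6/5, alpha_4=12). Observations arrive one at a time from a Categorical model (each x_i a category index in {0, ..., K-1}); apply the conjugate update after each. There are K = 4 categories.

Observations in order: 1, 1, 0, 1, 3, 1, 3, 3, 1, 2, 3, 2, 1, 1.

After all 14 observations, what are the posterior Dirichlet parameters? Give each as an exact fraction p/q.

alpha_1=13/3, alpha_2=25/2, alpha_3=16/5, alpha_4=16

obs 1: x=1 → posterior Dirichlet(10/3, 13/2, 6/5, 12)
obs 2: x=1 → posterior Dirichlet(10/3, 15/2, 6/5, 12)
obs 3: x=0 → posterior Dirichlet(13/3, 15/2, 6/5, 12)
obs 4: x=1 → posterior Dirichlet(13/3, 17/2, 6/5, 12)
obs 5: x=3 → posterior Dirichlet(13/3, 17/2, 6/5, 13)
obs 6: x=1 → posterior Dirichlet(13/3, 19/2, 6/5, 13)
obs 7: x=3 → posterior Dirichlet(13/3, 19/2, 6/5, 14)
obs 8: x=3 → posterior Dirichlet(13/3, 19/2, 6/5, 15)
obs 9: x=1 → posterior Dirichlet(13/3, 21/2, 6/5, 15)
obs 10: x=2 → posterior Dirichlet(13/3, 21/2, 11/5, 15)
obs 11: x=3 → posterior Dirichlet(13/3, 21/2, 11/5, 16)
obs 12: x=2 → posterior Dirichlet(13/3, 21/2, 16/5, 16)
obs 13: x=1 → posterior Dirichlet(13/3, 23/2, 16/5, 16)
obs 14: x=1 → posterior Dirichlet(13/3, 25/2, 16/5, 16)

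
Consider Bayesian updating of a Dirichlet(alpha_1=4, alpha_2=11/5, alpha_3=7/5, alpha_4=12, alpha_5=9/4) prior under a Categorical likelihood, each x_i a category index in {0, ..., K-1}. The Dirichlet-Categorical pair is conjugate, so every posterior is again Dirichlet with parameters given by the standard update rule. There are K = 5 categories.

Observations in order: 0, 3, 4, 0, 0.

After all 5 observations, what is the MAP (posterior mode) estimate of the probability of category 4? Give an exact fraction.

45/437

obs 1: x=0 → posterior Dirichlet(5, 11/5, 7/5, 12, 9/4)
obs 2: x=3 → posterior Dirichlet(5, 11/5, 7/5, 13, 9/4)
obs 3: x=4 → posterior Dirichlet(5, 11/5, 7/5, 13, 13/4)
obs 4: x=0 → posterior Dirichlet(6, 11/5, 7/5, 13, 13/4)
obs 5: x=0 → posterior Dirichlet(7, 11/5, 7/5, 13, 13/4)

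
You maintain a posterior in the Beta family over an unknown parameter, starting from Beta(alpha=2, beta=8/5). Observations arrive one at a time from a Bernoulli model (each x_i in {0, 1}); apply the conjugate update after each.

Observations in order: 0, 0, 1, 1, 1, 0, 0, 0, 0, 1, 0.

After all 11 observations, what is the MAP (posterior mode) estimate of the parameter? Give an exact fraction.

obs 1: x=0 → posterior Beta(2, 13/5)
obs 2: x=0 → posterior Beta(2, 18/5)
obs 3: x=1 → posterior Beta(3, 18/5)
obs 4: x=1 → posterior Beta(4, 18/5)
obs 5: x=1 → posterior Beta(5, 18/5)
obs 6: x=0 → posterior Beta(5, 23/5)
obs 7: x=0 → posterior Beta(5, 28/5)
obs 8: x=0 → posterior Beta(5, 33/5)
obs 9: x=0 → posterior Beta(5, 38/5)
obs 10: x=1 → posterior Beta(6, 38/5)
obs 11: x=0 → posterior Beta(6, 43/5)

25/63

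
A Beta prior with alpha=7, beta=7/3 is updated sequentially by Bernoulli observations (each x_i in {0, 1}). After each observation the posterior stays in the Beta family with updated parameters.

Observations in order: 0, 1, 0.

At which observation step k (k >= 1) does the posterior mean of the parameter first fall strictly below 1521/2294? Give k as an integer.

obs 1: x=0 → posterior Beta(7, 10/3)
obs 2: x=1 → posterior Beta(8, 10/3)
obs 3: x=0 → posterior Beta(8, 13/3)

k = 3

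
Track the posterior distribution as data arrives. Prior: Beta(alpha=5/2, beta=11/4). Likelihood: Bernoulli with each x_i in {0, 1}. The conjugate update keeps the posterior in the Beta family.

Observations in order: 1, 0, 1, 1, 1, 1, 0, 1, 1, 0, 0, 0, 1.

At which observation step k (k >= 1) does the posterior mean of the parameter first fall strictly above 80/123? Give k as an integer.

obs 1: x=1 → posterior Beta(7/2, 11/4)
obs 2: x=0 → posterior Beta(7/2, 15/4)
obs 3: x=1 → posterior Beta(9/2, 15/4)
obs 4: x=1 → posterior Beta(11/2, 15/4)
obs 5: x=1 → posterior Beta(13/2, 15/4)
obs 6: x=1 → posterior Beta(15/2, 15/4)
obs 7: x=0 → posterior Beta(15/2, 19/4)
obs 8: x=1 → posterior Beta(17/2, 19/4)
obs 9: x=1 → posterior Beta(19/2, 19/4)
obs 10: x=0 → posterior Beta(19/2, 23/4)
obs 11: x=0 → posterior Beta(19/2, 27/4)
obs 12: x=0 → posterior Beta(19/2, 31/4)
obs 13: x=1 → posterior Beta(21/2, 31/4)

k = 6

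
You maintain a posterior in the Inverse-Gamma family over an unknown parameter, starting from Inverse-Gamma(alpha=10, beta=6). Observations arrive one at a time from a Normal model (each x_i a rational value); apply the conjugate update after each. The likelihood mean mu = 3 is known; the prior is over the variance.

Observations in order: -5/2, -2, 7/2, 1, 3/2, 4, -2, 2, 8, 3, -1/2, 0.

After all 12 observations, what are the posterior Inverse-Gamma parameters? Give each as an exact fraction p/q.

obs 1: x=-5/2 → posterior Inverse-Gamma(21/2, 169/8)
obs 2: x=-2 → posterior Inverse-Gamma(11, 269/8)
obs 3: x=7/2 → posterior Inverse-Gamma(23/2, 135/4)
obs 4: x=1 → posterior Inverse-Gamma(12, 143/4)
obs 5: x=3/2 → posterior Inverse-Gamma(25/2, 295/8)
obs 6: x=4 → posterior Inverse-Gamma(13, 299/8)
obs 7: x=-2 → posterior Inverse-Gamma(27/2, 399/8)
obs 8: x=2 → posterior Inverse-Gamma(14, 403/8)
obs 9: x=8 → posterior Inverse-Gamma(29/2, 503/8)
obs 10: x=3 → posterior Inverse-Gamma(15, 503/8)
obs 11: x=-1/2 → posterior Inverse-Gamma(31/2, 69)
obs 12: x=0 → posterior Inverse-Gamma(16, 147/2)

alpha=16, beta=147/2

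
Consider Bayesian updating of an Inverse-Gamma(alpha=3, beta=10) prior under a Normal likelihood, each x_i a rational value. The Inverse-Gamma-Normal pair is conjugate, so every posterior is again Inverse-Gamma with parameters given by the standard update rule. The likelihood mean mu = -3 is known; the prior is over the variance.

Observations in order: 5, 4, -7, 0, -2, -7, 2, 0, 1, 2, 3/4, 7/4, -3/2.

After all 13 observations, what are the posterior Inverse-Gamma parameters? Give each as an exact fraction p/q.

obs 1: x=5 → posterior Inverse-Gamma(7/2, 42)
obs 2: x=4 → posterior Inverse-Gamma(4, 133/2)
obs 3: x=-7 → posterior Inverse-Gamma(9/2, 149/2)
obs 4: x=0 → posterior Inverse-Gamma(5, 79)
obs 5: x=-2 → posterior Inverse-Gamma(11/2, 159/2)
obs 6: x=-7 → posterior Inverse-Gamma(6, 175/2)
obs 7: x=2 → posterior Inverse-Gamma(13/2, 100)
obs 8: x=0 → posterior Inverse-Gamma(7, 209/2)
obs 9: x=1 → posterior Inverse-Gamma(15/2, 225/2)
obs 10: x=2 → posterior Inverse-Gamma(8, 125)
obs 11: x=3/4 → posterior Inverse-Gamma(17/2, 4225/32)
obs 12: x=7/4 → posterior Inverse-Gamma(9, 2293/16)
obs 13: x=-3/2 → posterior Inverse-Gamma(19/2, 2311/16)

alpha=19/2, beta=2311/16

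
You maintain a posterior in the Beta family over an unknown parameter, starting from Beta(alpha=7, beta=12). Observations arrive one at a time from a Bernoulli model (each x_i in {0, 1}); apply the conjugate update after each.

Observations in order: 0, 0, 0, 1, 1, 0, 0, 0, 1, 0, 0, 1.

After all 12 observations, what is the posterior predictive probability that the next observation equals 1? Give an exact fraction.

obs 1: x=0 → posterior Beta(7, 13)
obs 2: x=0 → posterior Beta(7, 14)
obs 3: x=0 → posterior Beta(7, 15)
obs 4: x=1 → posterior Beta(8, 15)
obs 5: x=1 → posterior Beta(9, 15)
obs 6: x=0 → posterior Beta(9, 16)
obs 7: x=0 → posterior Beta(9, 17)
obs 8: x=0 → posterior Beta(9, 18)
obs 9: x=1 → posterior Beta(10, 18)
obs 10: x=0 → posterior Beta(10, 19)
obs 11: x=0 → posterior Beta(10, 20)
obs 12: x=1 → posterior Beta(11, 20)

11/31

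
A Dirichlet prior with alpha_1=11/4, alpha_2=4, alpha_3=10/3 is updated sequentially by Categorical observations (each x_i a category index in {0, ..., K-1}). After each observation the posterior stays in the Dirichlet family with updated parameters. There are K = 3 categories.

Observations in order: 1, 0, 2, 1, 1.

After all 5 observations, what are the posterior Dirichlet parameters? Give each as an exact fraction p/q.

alpha_1=15/4, alpha_2=7, alpha_3=13/3

obs 1: x=1 → posterior Dirichlet(11/4, 5, 10/3)
obs 2: x=0 → posterior Dirichlet(15/4, 5, 10/3)
obs 3: x=2 → posterior Dirichlet(15/4, 5, 13/3)
obs 4: x=1 → posterior Dirichlet(15/4, 6, 13/3)
obs 5: x=1 → posterior Dirichlet(15/4, 7, 13/3)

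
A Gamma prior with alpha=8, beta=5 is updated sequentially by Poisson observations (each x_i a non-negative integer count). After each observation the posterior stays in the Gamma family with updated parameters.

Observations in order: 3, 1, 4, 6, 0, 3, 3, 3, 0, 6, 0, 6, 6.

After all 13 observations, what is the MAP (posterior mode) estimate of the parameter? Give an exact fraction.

8/3

obs 1: x=3 → posterior Gamma(11, 6)
obs 2: x=1 → posterior Gamma(12, 7)
obs 3: x=4 → posterior Gamma(16, 8)
obs 4: x=6 → posterior Gamma(22, 9)
obs 5: x=0 → posterior Gamma(22, 10)
obs 6: x=3 → posterior Gamma(25, 11)
obs 7: x=3 → posterior Gamma(28, 12)
obs 8: x=3 → posterior Gamma(31, 13)
obs 9: x=0 → posterior Gamma(31, 14)
obs 10: x=6 → posterior Gamma(37, 15)
obs 11: x=0 → posterior Gamma(37, 16)
obs 12: x=6 → posterior Gamma(43, 17)
obs 13: x=6 → posterior Gamma(49, 18)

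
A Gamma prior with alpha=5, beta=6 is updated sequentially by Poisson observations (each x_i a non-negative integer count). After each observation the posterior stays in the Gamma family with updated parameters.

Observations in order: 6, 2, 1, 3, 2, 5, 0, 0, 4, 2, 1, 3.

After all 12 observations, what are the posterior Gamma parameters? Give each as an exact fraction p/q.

obs 1: x=6 → posterior Gamma(11, 7)
obs 2: x=2 → posterior Gamma(13, 8)
obs 3: x=1 → posterior Gamma(14, 9)
obs 4: x=3 → posterior Gamma(17, 10)
obs 5: x=2 → posterior Gamma(19, 11)
obs 6: x=5 → posterior Gamma(24, 12)
obs 7: x=0 → posterior Gamma(24, 13)
obs 8: x=0 → posterior Gamma(24, 14)
obs 9: x=4 → posterior Gamma(28, 15)
obs 10: x=2 → posterior Gamma(30, 16)
obs 11: x=1 → posterior Gamma(31, 17)
obs 12: x=3 → posterior Gamma(34, 18)

alpha=34, beta=18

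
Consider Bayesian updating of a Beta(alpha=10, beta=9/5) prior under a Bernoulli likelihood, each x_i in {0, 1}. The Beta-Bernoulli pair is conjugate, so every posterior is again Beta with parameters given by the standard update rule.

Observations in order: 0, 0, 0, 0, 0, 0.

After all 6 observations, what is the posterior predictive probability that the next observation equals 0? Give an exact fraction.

39/89

obs 1: x=0 → posterior Beta(10, 14/5)
obs 2: x=0 → posterior Beta(10, 19/5)
obs 3: x=0 → posterior Beta(10, 24/5)
obs 4: x=0 → posterior Beta(10, 29/5)
obs 5: x=0 → posterior Beta(10, 34/5)
obs 6: x=0 → posterior Beta(10, 39/5)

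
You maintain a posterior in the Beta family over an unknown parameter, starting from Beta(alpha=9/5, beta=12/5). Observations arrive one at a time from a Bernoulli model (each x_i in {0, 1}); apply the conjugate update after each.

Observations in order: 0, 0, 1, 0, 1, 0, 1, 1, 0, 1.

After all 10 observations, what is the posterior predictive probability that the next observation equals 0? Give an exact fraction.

obs 1: x=0 → posterior Beta(9/5, 17/5)
obs 2: x=0 → posterior Beta(9/5, 22/5)
obs 3: x=1 → posterior Beta(14/5, 22/5)
obs 4: x=0 → posterior Beta(14/5, 27/5)
obs 5: x=1 → posterior Beta(19/5, 27/5)
obs 6: x=0 → posterior Beta(19/5, 32/5)
obs 7: x=1 → posterior Beta(24/5, 32/5)
obs 8: x=1 → posterior Beta(29/5, 32/5)
obs 9: x=0 → posterior Beta(29/5, 37/5)
obs 10: x=1 → posterior Beta(34/5, 37/5)

37/71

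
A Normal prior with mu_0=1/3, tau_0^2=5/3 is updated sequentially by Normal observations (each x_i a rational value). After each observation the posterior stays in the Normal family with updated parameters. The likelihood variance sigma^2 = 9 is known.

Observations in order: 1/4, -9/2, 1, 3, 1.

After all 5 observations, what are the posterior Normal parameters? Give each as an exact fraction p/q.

mu_0=51/208, tau_0^2=45/52

obs 1: x=1/4 → posterior Normal(41/128, 45/32)
obs 2: x=-9/2 → posterior Normal(-49/148, 45/37)
obs 3: x=1 → posterior Normal(-29/168, 15/14)
obs 4: x=3 → posterior Normal(31/188, 45/47)
obs 5: x=1 → posterior Normal(51/208, 45/52)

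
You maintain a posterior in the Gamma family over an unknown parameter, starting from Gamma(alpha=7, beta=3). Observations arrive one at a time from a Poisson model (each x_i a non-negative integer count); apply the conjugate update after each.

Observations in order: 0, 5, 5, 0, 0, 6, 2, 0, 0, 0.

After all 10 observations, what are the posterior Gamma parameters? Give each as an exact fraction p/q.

alpha=25, beta=13

obs 1: x=0 → posterior Gamma(7, 4)
obs 2: x=5 → posterior Gamma(12, 5)
obs 3: x=5 → posterior Gamma(17, 6)
obs 4: x=0 → posterior Gamma(17, 7)
obs 5: x=0 → posterior Gamma(17, 8)
obs 6: x=6 → posterior Gamma(23, 9)
obs 7: x=2 → posterior Gamma(25, 10)
obs 8: x=0 → posterior Gamma(25, 11)
obs 9: x=0 → posterior Gamma(25, 12)
obs 10: x=0 → posterior Gamma(25, 13)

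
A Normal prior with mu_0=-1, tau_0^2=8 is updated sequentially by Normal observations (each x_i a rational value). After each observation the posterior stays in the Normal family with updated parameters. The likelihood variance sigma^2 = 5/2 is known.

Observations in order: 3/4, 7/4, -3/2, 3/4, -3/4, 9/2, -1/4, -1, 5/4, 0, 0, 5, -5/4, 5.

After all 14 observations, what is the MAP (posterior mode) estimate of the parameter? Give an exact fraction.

obs 1: x=3/4 → posterior Normal(1/3, 40/21)
obs 2: x=7/4 → posterior Normal(35/37, 40/37)
obs 3: x=-3/2 → posterior Normal(11/53, 40/53)
obs 4: x=3/4 → posterior Normal(1/3, 40/69)
obs 5: x=-3/4 → posterior Normal(11/85, 8/17)
obs 6: x=9/2 → posterior Normal(83/101, 40/101)
obs 7: x=-1/4 → posterior Normal(79/117, 40/117)
obs 8: x=-1 → posterior Normal(9/19, 40/133)
obs 9: x=5/4 → posterior Normal(83/149, 40/149)
obs 10: x=0 → posterior Normal(83/165, 8/33)
obs 11: x=0 → posterior Normal(83/181, 40/181)
obs 12: x=5 → posterior Normal(163/197, 40/197)
obs 13: x=-5/4 → posterior Normal(143/213, 40/213)
obs 14: x=5 → posterior Normal(223/229, 40/229)

223/229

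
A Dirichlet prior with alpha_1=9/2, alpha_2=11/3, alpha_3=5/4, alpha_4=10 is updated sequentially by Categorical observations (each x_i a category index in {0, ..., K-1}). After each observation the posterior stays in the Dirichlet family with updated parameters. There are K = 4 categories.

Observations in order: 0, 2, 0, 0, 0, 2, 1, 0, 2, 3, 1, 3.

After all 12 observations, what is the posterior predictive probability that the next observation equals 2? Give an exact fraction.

51/377

obs 1: x=0 → posterior Dirichlet(11/2, 11/3, 5/4, 10)
obs 2: x=2 → posterior Dirichlet(11/2, 11/3, 9/4, 10)
obs 3: x=0 → posterior Dirichlet(13/2, 11/3, 9/4, 10)
obs 4: x=0 → posterior Dirichlet(15/2, 11/3, 9/4, 10)
obs 5: x=0 → posterior Dirichlet(17/2, 11/3, 9/4, 10)
obs 6: x=2 → posterior Dirichlet(17/2, 11/3, 13/4, 10)
obs 7: x=1 → posterior Dirichlet(17/2, 14/3, 13/4, 10)
obs 8: x=0 → posterior Dirichlet(19/2, 14/3, 13/4, 10)
obs 9: x=2 → posterior Dirichlet(19/2, 14/3, 17/4, 10)
obs 10: x=3 → posterior Dirichlet(19/2, 14/3, 17/4, 11)
obs 11: x=1 → posterior Dirichlet(19/2, 17/3, 17/4, 11)
obs 12: x=3 → posterior Dirichlet(19/2, 17/3, 17/4, 12)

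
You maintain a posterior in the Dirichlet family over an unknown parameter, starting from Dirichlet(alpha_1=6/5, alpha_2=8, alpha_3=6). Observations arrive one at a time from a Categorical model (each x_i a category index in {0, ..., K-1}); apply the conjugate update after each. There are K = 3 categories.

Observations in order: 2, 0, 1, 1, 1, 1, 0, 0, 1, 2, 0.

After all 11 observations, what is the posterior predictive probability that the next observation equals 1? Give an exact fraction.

65/131

obs 1: x=2 → posterior Dirichlet(6/5, 8, 7)
obs 2: x=0 → posterior Dirichlet(11/5, 8, 7)
obs 3: x=1 → posterior Dirichlet(11/5, 9, 7)
obs 4: x=1 → posterior Dirichlet(11/5, 10, 7)
obs 5: x=1 → posterior Dirichlet(11/5, 11, 7)
obs 6: x=1 → posterior Dirichlet(11/5, 12, 7)
obs 7: x=0 → posterior Dirichlet(16/5, 12, 7)
obs 8: x=0 → posterior Dirichlet(21/5, 12, 7)
obs 9: x=1 → posterior Dirichlet(21/5, 13, 7)
obs 10: x=2 → posterior Dirichlet(21/5, 13, 8)
obs 11: x=0 → posterior Dirichlet(26/5, 13, 8)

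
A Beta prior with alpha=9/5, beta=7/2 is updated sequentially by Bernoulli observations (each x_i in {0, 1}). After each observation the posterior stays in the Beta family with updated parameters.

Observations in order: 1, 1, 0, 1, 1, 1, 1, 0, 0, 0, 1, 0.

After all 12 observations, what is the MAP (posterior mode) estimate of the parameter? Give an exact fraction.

obs 1: x=1 → posterior Beta(14/5, 7/2)
obs 2: x=1 → posterior Beta(19/5, 7/2)
obs 3: x=0 → posterior Beta(19/5, 9/2)
obs 4: x=1 → posterior Beta(24/5, 9/2)
obs 5: x=1 → posterior Beta(29/5, 9/2)
obs 6: x=1 → posterior Beta(34/5, 9/2)
obs 7: x=1 → posterior Beta(39/5, 9/2)
obs 8: x=0 → posterior Beta(39/5, 11/2)
obs 9: x=0 → posterior Beta(39/5, 13/2)
obs 10: x=0 → posterior Beta(39/5, 15/2)
obs 11: x=1 → posterior Beta(44/5, 15/2)
obs 12: x=0 → posterior Beta(44/5, 17/2)

26/51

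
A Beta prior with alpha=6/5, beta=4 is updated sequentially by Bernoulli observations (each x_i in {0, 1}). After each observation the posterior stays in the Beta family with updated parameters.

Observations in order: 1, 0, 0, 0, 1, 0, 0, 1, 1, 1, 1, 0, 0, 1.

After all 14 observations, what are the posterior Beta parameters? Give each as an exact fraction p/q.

alpha=41/5, beta=11

obs 1: x=1 → posterior Beta(11/5, 4)
obs 2: x=0 → posterior Beta(11/5, 5)
obs 3: x=0 → posterior Beta(11/5, 6)
obs 4: x=0 → posterior Beta(11/5, 7)
obs 5: x=1 → posterior Beta(16/5, 7)
obs 6: x=0 → posterior Beta(16/5, 8)
obs 7: x=0 → posterior Beta(16/5, 9)
obs 8: x=1 → posterior Beta(21/5, 9)
obs 9: x=1 → posterior Beta(26/5, 9)
obs 10: x=1 → posterior Beta(31/5, 9)
obs 11: x=1 → posterior Beta(36/5, 9)
obs 12: x=0 → posterior Beta(36/5, 10)
obs 13: x=0 → posterior Beta(36/5, 11)
obs 14: x=1 → posterior Beta(41/5, 11)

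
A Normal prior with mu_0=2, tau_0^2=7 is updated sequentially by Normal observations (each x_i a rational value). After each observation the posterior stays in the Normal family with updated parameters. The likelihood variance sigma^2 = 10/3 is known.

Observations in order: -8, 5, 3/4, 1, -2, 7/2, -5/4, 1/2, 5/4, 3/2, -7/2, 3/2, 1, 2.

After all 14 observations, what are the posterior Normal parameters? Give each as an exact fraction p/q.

mu_0=353/1216, tau_0^2=35/152

obs 1: x=-8 → posterior Normal(-148/31, 70/31)
obs 2: x=5 → posterior Normal(-43/52, 35/26)
obs 3: x=3/4 → posterior Normal(-109/292, 70/73)
obs 4: x=1 → posterior Normal(-25/376, 35/47)
obs 5: x=-2 → posterior Normal(-193/460, 14/23)
obs 6: x=7/2 → posterior Normal(101/544, 35/68)
obs 7: x=-5/4 → posterior Normal(-1/157, 70/157)
obs 8: x=1/2 → posterior Normal(19/356, 35/89)
obs 9: x=5/4 → posterior Normal(143/796, 70/199)
obs 10: x=3/2 → posterior Normal(269/880, 7/22)
obs 11: x=-7/2 → posterior Normal(-25/964, 70/241)
obs 12: x=3/2 → posterior Normal(101/1048, 35/131)
obs 13: x=1 → posterior Normal(185/1132, 70/283)
obs 14: x=2 → posterior Normal(353/1216, 35/152)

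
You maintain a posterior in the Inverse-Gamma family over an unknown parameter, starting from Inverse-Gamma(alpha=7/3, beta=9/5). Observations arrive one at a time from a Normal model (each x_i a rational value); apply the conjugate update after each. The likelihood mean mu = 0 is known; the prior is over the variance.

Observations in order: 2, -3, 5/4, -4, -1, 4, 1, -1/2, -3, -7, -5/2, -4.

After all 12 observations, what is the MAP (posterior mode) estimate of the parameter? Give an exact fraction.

obs 1: x=2 → posterior Inverse-Gamma(17/6, 19/5)
obs 2: x=-3 → posterior Inverse-Gamma(10/3, 83/10)
obs 3: x=5/4 → posterior Inverse-Gamma(23/6, 1453/160)
obs 4: x=-4 → posterior Inverse-Gamma(13/3, 2733/160)
obs 5: x=-1 → posterior Inverse-Gamma(29/6, 2813/160)
obs 6: x=4 → posterior Inverse-Gamma(16/3, 4093/160)
obs 7: x=1 → posterior Inverse-Gamma(35/6, 4173/160)
obs 8: x=-1/2 → posterior Inverse-Gamma(19/3, 4193/160)
obs 9: x=-3 → posterior Inverse-Gamma(41/6, 4913/160)
obs 10: x=-7 → posterior Inverse-Gamma(22/3, 8833/160)
obs 11: x=-5/2 → posterior Inverse-Gamma(47/6, 9333/160)
obs 12: x=-4 → posterior Inverse-Gamma(25/3, 10613/160)

31839/4480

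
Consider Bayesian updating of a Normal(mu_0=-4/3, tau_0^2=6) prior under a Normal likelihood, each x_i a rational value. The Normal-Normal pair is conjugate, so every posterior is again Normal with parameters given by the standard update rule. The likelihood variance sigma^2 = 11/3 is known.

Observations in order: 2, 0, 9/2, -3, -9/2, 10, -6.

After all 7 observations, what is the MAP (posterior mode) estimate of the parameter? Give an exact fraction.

118/411

obs 1: x=2 → posterior Normal(64/87, 66/29)
obs 2: x=0 → posterior Normal(64/141, 66/47)
obs 3: x=9/2 → posterior Normal(307/195, 66/65)
obs 4: x=-3 → posterior Normal(145/249, 66/83)
obs 5: x=-9/2 → posterior Normal(-98/303, 66/101)
obs 6: x=10 → posterior Normal(26/21, 66/119)
obs 7: x=-6 → posterior Normal(118/411, 66/137)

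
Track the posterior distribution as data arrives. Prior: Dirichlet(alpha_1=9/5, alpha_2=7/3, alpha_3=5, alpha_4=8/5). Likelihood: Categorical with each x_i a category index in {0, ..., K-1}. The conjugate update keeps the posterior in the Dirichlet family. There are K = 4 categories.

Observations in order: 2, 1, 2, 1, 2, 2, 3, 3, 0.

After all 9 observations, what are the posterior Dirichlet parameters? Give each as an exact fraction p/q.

alpha_1=14/5, alpha_2=13/3, alpha_3=9, alpha_4=18/5

obs 1: x=2 → posterior Dirichlet(9/5, 7/3, 6, 8/5)
obs 2: x=1 → posterior Dirichlet(9/5, 10/3, 6, 8/5)
obs 3: x=2 → posterior Dirichlet(9/5, 10/3, 7, 8/5)
obs 4: x=1 → posterior Dirichlet(9/5, 13/3, 7, 8/5)
obs 5: x=2 → posterior Dirichlet(9/5, 13/3, 8, 8/5)
obs 6: x=2 → posterior Dirichlet(9/5, 13/3, 9, 8/5)
obs 7: x=3 → posterior Dirichlet(9/5, 13/3, 9, 13/5)
obs 8: x=3 → posterior Dirichlet(9/5, 13/3, 9, 18/5)
obs 9: x=0 → posterior Dirichlet(14/5, 13/3, 9, 18/5)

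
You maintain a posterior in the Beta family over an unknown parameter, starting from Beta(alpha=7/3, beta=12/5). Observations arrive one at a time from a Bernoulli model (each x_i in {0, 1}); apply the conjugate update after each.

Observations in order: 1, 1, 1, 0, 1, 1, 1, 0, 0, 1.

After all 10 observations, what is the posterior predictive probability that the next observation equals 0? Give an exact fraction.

81/221

obs 1: x=1 → posterior Beta(10/3, 12/5)
obs 2: x=1 → posterior Beta(13/3, 12/5)
obs 3: x=1 → posterior Beta(16/3, 12/5)
obs 4: x=0 → posterior Beta(16/3, 17/5)
obs 5: x=1 → posterior Beta(19/3, 17/5)
obs 6: x=1 → posterior Beta(22/3, 17/5)
obs 7: x=1 → posterior Beta(25/3, 17/5)
obs 8: x=0 → posterior Beta(25/3, 22/5)
obs 9: x=0 → posterior Beta(25/3, 27/5)
obs 10: x=1 → posterior Beta(28/3, 27/5)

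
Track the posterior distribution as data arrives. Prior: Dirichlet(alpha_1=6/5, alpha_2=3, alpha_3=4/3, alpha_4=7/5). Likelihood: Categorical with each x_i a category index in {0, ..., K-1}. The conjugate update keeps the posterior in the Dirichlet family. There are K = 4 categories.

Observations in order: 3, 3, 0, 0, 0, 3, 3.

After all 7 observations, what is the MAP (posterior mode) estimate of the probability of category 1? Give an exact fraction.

30/149

obs 1: x=3 → posterior Dirichlet(6/5, 3, 4/3, 12/5)
obs 2: x=3 → posterior Dirichlet(6/5, 3, 4/3, 17/5)
obs 3: x=0 → posterior Dirichlet(11/5, 3, 4/3, 17/5)
obs 4: x=0 → posterior Dirichlet(16/5, 3, 4/3, 17/5)
obs 5: x=0 → posterior Dirichlet(21/5, 3, 4/3, 17/5)
obs 6: x=3 → posterior Dirichlet(21/5, 3, 4/3, 22/5)
obs 7: x=3 → posterior Dirichlet(21/5, 3, 4/3, 27/5)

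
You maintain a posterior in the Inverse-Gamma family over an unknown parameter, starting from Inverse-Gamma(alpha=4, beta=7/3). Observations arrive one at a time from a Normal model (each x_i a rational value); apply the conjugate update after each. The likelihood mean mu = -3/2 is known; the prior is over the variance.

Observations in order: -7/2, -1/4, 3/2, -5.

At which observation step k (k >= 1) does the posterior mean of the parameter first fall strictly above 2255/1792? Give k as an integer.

k = 2

obs 1: x=-7/2 → posterior Inverse-Gamma(9/2, 13/3)
obs 2: x=-1/4 → posterior Inverse-Gamma(5, 491/96)
obs 3: x=3/2 → posterior Inverse-Gamma(11/2, 923/96)
obs 4: x=-5 → posterior Inverse-Gamma(6, 1511/96)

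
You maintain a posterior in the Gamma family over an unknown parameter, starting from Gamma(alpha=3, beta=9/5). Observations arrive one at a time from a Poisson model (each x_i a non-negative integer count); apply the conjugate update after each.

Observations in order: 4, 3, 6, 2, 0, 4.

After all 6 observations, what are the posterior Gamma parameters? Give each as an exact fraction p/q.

alpha=22, beta=39/5

obs 1: x=4 → posterior Gamma(7, 14/5)
obs 2: x=3 → posterior Gamma(10, 19/5)
obs 3: x=6 → posterior Gamma(16, 24/5)
obs 4: x=2 → posterior Gamma(18, 29/5)
obs 5: x=0 → posterior Gamma(18, 34/5)
obs 6: x=4 → posterior Gamma(22, 39/5)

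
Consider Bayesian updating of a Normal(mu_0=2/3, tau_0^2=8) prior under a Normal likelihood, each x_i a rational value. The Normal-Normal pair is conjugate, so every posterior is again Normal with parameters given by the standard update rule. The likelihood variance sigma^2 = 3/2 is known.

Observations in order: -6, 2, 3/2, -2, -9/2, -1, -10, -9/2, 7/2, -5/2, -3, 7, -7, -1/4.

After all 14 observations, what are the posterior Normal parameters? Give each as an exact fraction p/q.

mu_0=-426/227, tau_0^2=24/227

obs 1: x=-6 → posterior Normal(-94/19, 24/19)
obs 2: x=2 → posterior Normal(-62/35, 24/35)
obs 3: x=3/2 → posterior Normal(-38/51, 8/17)
obs 4: x=-2 → posterior Normal(-70/67, 24/67)
obs 5: x=-9/2 → posterior Normal(-142/83, 24/83)
obs 6: x=-1 → posterior Normal(-158/99, 8/33)
obs 7: x=-10 → posterior Normal(-318/115, 24/115)
obs 8: x=-9/2 → posterior Normal(-390/131, 24/131)
obs 9: x=7/2 → posterior Normal(-334/147, 8/49)
obs 10: x=-5/2 → posterior Normal(-374/163, 24/163)
obs 11: x=-3 → posterior Normal(-422/179, 24/179)
obs 12: x=7 → posterior Normal(-62/39, 8/65)
obs 13: x=-7 → posterior Normal(-2, 24/211)
obs 14: x=-1/4 → posterior Normal(-426/227, 24/227)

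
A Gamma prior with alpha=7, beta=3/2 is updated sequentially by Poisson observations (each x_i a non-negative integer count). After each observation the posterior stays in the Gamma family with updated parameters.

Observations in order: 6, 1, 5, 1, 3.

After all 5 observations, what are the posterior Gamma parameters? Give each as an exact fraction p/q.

alpha=23, beta=13/2

obs 1: x=6 → posterior Gamma(13, 5/2)
obs 2: x=1 → posterior Gamma(14, 7/2)
obs 3: x=5 → posterior Gamma(19, 9/2)
obs 4: x=1 → posterior Gamma(20, 11/2)
obs 5: x=3 → posterior Gamma(23, 13/2)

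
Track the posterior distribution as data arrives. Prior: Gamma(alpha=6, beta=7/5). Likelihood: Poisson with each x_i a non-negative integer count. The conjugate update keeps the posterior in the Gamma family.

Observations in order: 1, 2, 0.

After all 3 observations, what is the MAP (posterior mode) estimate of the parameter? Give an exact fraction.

obs 1: x=1 → posterior Gamma(7, 12/5)
obs 2: x=2 → posterior Gamma(9, 17/5)
obs 3: x=0 → posterior Gamma(9, 22/5)

20/11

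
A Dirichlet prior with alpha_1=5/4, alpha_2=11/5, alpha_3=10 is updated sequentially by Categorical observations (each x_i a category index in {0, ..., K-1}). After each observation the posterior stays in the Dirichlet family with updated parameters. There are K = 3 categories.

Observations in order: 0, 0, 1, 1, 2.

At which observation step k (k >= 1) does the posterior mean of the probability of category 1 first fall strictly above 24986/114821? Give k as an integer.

k = 4

obs 1: x=0 → posterior Dirichlet(9/4, 11/5, 10)
obs 2: x=0 → posterior Dirichlet(13/4, 11/5, 10)
obs 3: x=1 → posterior Dirichlet(13/4, 16/5, 10)
obs 4: x=1 → posterior Dirichlet(13/4, 21/5, 10)
obs 5: x=2 → posterior Dirichlet(13/4, 21/5, 11)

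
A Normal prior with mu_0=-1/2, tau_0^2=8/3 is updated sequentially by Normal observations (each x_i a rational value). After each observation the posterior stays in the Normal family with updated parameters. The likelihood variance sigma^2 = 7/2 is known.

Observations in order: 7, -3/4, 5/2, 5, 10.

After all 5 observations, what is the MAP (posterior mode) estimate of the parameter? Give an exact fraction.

obs 1: x=7 → posterior Normal(203/74, 56/37)
obs 2: x=-3/4 → posterior Normal(179/106, 56/53)
obs 3: x=5/2 → posterior Normal(259/138, 56/69)
obs 4: x=5 → posterior Normal(419/170, 56/85)
obs 5: x=10 → posterior Normal(739/202, 56/101)

739/202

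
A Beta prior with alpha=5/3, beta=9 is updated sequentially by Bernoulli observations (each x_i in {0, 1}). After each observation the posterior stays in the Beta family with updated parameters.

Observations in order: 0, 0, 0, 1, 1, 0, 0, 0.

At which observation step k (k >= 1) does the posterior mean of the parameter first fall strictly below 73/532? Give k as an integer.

k = 2

obs 1: x=0 → posterior Beta(5/3, 10)
obs 2: x=0 → posterior Beta(5/3, 11)
obs 3: x=0 → posterior Beta(5/3, 12)
obs 4: x=1 → posterior Beta(8/3, 12)
obs 5: x=1 → posterior Beta(11/3, 12)
obs 6: x=0 → posterior Beta(11/3, 13)
obs 7: x=0 → posterior Beta(11/3, 14)
obs 8: x=0 → posterior Beta(11/3, 15)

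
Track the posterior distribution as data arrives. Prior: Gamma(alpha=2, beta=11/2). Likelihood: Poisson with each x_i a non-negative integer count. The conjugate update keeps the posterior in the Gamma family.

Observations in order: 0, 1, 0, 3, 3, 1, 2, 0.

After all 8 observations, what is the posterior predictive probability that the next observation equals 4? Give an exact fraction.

obs 1: x=0 → posterior Gamma(2, 13/2)
obs 2: x=1 → posterior Gamma(3, 15/2)
obs 3: x=0 → posterior Gamma(3, 17/2)
obs 4: x=3 → posterior Gamma(6, 19/2)
obs 5: x=3 → posterior Gamma(9, 21/2)
obs 6: x=1 → posterior Gamma(10, 23/2)
obs 7: x=2 → posterior Gamma(12, 25/2)
obs 8: x=0 → posterior Gamma(12, 27/2)

3278066834886460802640/250246473680347348787521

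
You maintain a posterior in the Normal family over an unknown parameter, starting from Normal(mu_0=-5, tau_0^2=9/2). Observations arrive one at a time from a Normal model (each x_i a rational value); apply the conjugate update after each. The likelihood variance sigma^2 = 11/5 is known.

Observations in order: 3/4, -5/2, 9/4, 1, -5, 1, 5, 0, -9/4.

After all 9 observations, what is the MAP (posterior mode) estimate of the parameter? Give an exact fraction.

obs 1: x=3/4 → posterior Normal(-305/268, 99/67)
obs 2: x=-5/2 → posterior Normal(-755/448, 99/112)
obs 3: x=9/4 → posterior Normal(-175/314, 99/157)
obs 4: x=1 → posterior Normal(-85/404, 99/202)
obs 5: x=-5 → posterior Normal(-535/494, 99/247)
obs 6: x=1 → posterior Normal(-445/584, 99/292)
obs 7: x=5 → posterior Normal(5/674, 99/337)
obs 8: x=0 → posterior Normal(5/764, 99/382)
obs 9: x=-9/4 → posterior Normal(-395/1708, 99/427)

-395/1708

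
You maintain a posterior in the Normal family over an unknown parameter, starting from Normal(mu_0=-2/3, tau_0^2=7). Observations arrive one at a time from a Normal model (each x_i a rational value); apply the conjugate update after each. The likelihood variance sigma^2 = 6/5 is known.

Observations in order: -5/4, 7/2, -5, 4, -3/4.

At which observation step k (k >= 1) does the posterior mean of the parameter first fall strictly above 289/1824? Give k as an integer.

obs 1: x=-5/4 → posterior Normal(-191/164, 42/41)
obs 2: x=7/2 → posterior Normal(299/304, 21/38)
obs 3: x=-5 → posterior Normal(-401/444, 14/37)
obs 4: x=4 → posterior Normal(159/584, 21/73)
obs 5: x=-3/4 → posterior Normal(27/362, 42/181)

k = 2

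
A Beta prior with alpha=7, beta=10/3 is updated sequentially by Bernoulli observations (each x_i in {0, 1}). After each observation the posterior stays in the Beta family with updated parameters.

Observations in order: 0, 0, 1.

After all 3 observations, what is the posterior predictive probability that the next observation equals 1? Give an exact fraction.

3/5

obs 1: x=0 → posterior Beta(7, 13/3)
obs 2: x=0 → posterior Beta(7, 16/3)
obs 3: x=1 → posterior Beta(8, 16/3)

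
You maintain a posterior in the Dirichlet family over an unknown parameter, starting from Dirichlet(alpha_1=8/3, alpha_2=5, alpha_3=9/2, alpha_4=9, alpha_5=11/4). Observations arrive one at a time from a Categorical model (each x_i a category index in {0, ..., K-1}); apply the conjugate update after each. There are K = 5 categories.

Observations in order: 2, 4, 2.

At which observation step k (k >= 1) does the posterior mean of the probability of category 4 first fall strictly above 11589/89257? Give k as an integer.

obs 1: x=2 → posterior Dirichlet(8/3, 5, 11/2, 9, 11/4)
obs 2: x=4 → posterior Dirichlet(8/3, 5, 11/2, 9, 15/4)
obs 3: x=2 → posterior Dirichlet(8/3, 5, 13/2, 9, 15/4)

k = 2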